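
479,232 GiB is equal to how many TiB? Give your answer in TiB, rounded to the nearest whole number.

479,232 GiB = 479,232 × 2^30 bytes = 514,571,441,799,168 bytes
1 TiB = 1,099,511,627,776 bytes
514,571,441,799,168 / 1,099,511,627,776 = 468 TiB

468 TiB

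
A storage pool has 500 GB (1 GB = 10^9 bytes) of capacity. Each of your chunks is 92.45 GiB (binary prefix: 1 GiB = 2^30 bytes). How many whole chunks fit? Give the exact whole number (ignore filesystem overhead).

5

Capacity: 500 GB = 500,000,000,000 bytes
Per item: 92.45 GiB = 99,267,431,628.8 bytes
⌊500,000,000,000 / 99,267,431,628.8⌋ = 5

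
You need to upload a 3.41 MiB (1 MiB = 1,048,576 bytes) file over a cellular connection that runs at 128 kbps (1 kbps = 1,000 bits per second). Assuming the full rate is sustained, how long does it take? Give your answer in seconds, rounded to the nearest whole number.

3.41 MiB = 3,575,644.16 bytes = 28,605,153.28 bits
128 kbps = 128,000 bits/s
time = 28,605,153.28 / 128,000 = 223 s

223 seconds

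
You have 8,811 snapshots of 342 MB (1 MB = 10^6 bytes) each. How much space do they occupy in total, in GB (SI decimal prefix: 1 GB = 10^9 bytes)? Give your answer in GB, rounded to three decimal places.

Total = 8,811 × 342 MB = 3,013,362 MB
= 3,013,362 × 1,000,000 bytes = 3,013,362,000,000 bytes
1 GB = 1,000,000,000 bytes
3,013,362,000,000 / 1,000,000,000 = 3,013.362 GB

3,013.362 GB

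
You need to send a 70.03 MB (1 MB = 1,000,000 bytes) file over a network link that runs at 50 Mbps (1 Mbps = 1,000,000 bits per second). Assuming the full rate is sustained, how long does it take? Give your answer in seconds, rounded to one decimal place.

11.2 seconds

70.03 MB = 70,030,000 bytes = 560,240,000 bits
50 Mbps = 50,000,000 bits/s
time = 560,240,000 / 50,000,000 = 11.2 s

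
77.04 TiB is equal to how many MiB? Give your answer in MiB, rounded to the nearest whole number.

80,782,295 MiB

77.04 TiB = 77.04 × 2^40 bytes = 84,706,375,803,863.04 bytes
1 MiB = 1,048,576 bytes
84,706,375,803,863.04 / 1,048,576 = 80,782,295 MiB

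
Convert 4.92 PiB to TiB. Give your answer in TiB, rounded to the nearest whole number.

5,038 TiB

4.92 PiB = 4.92 × 2^50 bytes = 5,539,427,541,665,710.08 bytes
1 TiB = 2^40 bytes = 1,099,511,627,776 bytes
5,539,427,541,665,710.08 / 1,099,511,627,776 = 5,038 TiB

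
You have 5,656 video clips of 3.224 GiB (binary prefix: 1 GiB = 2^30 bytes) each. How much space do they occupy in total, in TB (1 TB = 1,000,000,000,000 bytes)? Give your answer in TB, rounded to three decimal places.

Total = 5,656 × 3.224 GiB = 18234.944 GiB
= 18234.944 × 1,073,741,824 bytes = 19,579,622,031,097.856 bytes
1 TB = 1,000,000,000,000 bytes
19,579,622,031,097.856 / 1,000,000,000,000 = 19.580 TB

19.580 TB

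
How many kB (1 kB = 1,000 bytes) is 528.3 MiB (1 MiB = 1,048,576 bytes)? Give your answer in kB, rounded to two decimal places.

528.3 MiB = 528.3 × 2^20 bytes = 553,962,700.8 bytes
1 kB = 10^3 bytes = 1,000 bytes
553,962,700.8 / 1,000 = 553,962.70 kB

553,962.70 kB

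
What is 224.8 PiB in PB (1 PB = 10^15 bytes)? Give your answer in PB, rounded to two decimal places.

224.8 PiB × 1,125,899,906,842,624 bytes/PiB = 253,102,299,058,221,875.2 bytes
1 PB = 10^15 bytes = 1,000,000,000,000,000 bytes
253,102,299,058,221,875.2 / 1,000,000,000,000,000 = 253.10 PB

253.10 PB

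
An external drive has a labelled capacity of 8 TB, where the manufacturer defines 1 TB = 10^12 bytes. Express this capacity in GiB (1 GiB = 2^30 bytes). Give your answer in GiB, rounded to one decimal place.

8 TB = 8 × 10^12 bytes = 8,000,000,000,000 bytes
1 GiB = 2^30 bytes = 1,073,741,824 bytes
8,000,000,000,000 / 1,073,741,824 = 7,450.6 GiB

7,450.6 GiB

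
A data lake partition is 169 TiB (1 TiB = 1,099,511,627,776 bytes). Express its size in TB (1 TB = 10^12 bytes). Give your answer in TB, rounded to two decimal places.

185.82 TB

169 TiB × 1,099,511,627,776 bytes/TiB = 185,817,465,094,144 bytes
1 TB = 1,000,000,000,000 bytes
185,817,465,094,144 / 1,000,000,000,000 = 185.82 TB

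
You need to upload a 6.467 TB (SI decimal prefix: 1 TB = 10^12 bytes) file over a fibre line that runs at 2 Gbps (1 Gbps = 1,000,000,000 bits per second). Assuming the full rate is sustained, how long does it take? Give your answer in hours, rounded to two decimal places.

6.467 TB = 6,467,000,000,000 bytes = 51,736,000,000,000 bits
2 Gbps = 2,000,000,000 bits/s
time = 51,736,000,000,000 / 2,000,000,000 = 25,868.0000 s
25,868.0000 s / 3600 = 7.19 hours

7.19 hours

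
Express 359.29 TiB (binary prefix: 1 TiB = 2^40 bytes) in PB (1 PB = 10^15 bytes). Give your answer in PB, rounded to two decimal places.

0.40 PB

359.29 TiB = 359.29 × 2^40 bytes = 395,043,532,743,639.04 bytes
1 PB = 10^15 bytes = 1,000,000,000,000,000 bytes
395,043,532,743,639.04 / 1,000,000,000,000,000 = 0.40 PB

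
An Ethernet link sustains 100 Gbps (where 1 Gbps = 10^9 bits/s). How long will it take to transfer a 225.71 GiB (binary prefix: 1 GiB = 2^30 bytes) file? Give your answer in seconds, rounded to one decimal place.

225.71 GiB = 242,354,267,095.04 bytes = 1,938,834,136,760.32 bits
100 Gbps = 100,000,000,000 bits/s
time = 1,938,834,136,760.32 / 100,000,000,000 = 19.4 s

19.4 seconds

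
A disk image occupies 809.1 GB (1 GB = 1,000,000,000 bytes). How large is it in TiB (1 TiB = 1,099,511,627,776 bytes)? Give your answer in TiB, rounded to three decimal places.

809.1 GB × 1,000,000,000 bytes/GB = 809,100,000,000 bytes
1 TiB = 1,099,511,627,776 bytes
809,100,000,000 / 1,099,511,627,776 = 0.736 TiB

0.736 TiB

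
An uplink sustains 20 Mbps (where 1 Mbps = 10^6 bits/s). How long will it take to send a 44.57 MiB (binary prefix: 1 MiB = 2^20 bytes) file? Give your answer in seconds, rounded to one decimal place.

18.7 seconds

44.57 MiB = 46,735,032.32 bytes = 373,880,258.56 bits
20 Mbps = 20,000,000 bits/s
time = 373,880,258.56 / 20,000,000 = 18.7 s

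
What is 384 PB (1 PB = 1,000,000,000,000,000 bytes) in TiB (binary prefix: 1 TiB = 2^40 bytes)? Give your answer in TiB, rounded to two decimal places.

349,245.97 TiB

384 PB = 384 × 10^15 bytes = 384,000,000,000,000,000 bytes
1 TiB = 1,099,511,627,776 bytes
384,000,000,000,000,000 / 1,099,511,627,776 = 349,245.97 TiB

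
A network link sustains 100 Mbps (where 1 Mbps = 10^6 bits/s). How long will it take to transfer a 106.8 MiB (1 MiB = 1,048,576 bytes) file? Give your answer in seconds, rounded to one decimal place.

9.0 seconds

106.8 MiB = 111,987,916.8 bytes = 895,903,334.4 bits
100 Mbps = 100,000,000 bits/s
time = 895,903,334.4 / 100,000,000 = 9.0 s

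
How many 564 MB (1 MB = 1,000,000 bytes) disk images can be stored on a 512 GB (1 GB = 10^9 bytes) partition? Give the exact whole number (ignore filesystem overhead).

Capacity: 512 GB = 512,000,000,000 bytes
Per item: 564 MB = 564,000,000 bytes
⌊512,000,000,000 / 564,000,000⌋ = 907

907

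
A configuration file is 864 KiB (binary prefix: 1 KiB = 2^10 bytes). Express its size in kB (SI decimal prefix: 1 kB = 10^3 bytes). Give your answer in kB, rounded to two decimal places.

864 KiB × 1,024 bytes/KiB = 884,736 bytes
1 kB = 10^3 bytes = 1,000 bytes
884,736 / 1,000 = 884.74 kB

884.74 kB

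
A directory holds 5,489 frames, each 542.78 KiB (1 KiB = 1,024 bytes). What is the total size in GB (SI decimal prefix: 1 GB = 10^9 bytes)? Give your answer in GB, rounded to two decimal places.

3.05 GB

Total = 5,489 × 542.78 KiB = 2979319.42 KiB
= 2979319.42 × 1,024 bytes = 3,050,823,086.08 bytes
1 GB = 1,000,000,000 bytes
3,050,823,086.08 / 1,000,000,000 = 3.05 GB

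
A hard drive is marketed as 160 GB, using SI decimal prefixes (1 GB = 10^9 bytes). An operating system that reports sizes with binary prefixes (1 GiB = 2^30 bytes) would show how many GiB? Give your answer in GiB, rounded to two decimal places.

149.01 GiB

160 GB × 1,000,000,000 bytes/GB = 160,000,000,000 bytes
1 GiB = 1,073,741,824 bytes
160,000,000,000 / 1,073,741,824 = 149.01 GiB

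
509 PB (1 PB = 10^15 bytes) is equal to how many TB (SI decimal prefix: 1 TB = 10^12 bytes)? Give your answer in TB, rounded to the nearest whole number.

509,000 TB

509 PB × 1,000,000,000,000,000 bytes/PB = 509,000,000,000,000,000 bytes
1 TB = 10^12 bytes = 1,000,000,000,000 bytes
509,000,000,000,000,000 / 1,000,000,000,000 = 509,000 TB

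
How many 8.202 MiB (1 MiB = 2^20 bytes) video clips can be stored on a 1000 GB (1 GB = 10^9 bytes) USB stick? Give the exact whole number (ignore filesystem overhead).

Capacity: 1000 GB = 1,000,000,000,000 bytes
Per item: 8.202 MiB = 8,600,420.352 bytes
⌊1,000,000,000,000 / 8,600,420.352⌋ = 116,273

116,273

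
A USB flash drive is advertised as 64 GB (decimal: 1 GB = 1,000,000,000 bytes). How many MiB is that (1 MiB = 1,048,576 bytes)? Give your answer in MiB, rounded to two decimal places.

64 GB × 1,000,000,000 bytes/GB = 64,000,000,000 bytes
1 MiB = 2^20 bytes = 1,048,576 bytes
64,000,000,000 / 1,048,576 = 61,035.16 MiB

61,035.16 MiB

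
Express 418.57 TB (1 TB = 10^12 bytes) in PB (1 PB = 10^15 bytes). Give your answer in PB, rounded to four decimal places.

418.57 TB × 1,000,000,000,000 bytes/TB = 418,570,000,000,000 bytes
1 PB = 10^15 bytes = 1,000,000,000,000,000 bytes
418,570,000,000,000 / 1,000,000,000,000,000 = 0.4186 PB

0.4186 PB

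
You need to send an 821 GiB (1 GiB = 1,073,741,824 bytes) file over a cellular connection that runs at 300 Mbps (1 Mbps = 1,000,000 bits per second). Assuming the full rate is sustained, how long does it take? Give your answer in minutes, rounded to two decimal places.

821 GiB = 881,542,037,504 bytes = 7,052,336,300,032 bits
300 Mbps = 300,000,000 bits/s
time = 7,052,336,300,032 / 300,000,000 = 23,507.788 s
23,507.788 s / 60 = 391.80 minutes

391.80 minutes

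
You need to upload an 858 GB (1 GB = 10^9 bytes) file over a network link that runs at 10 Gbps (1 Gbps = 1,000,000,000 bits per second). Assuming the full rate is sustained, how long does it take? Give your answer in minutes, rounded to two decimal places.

858 GB = 858,000,000,000 bytes = 6,864,000,000,000 bits
10 Gbps = 10,000,000,000 bits/s
time = 6,864,000,000,000 / 10,000,000,000 = 686.400 s
686.400 s / 60 = 11.44 minutes

11.44 minutes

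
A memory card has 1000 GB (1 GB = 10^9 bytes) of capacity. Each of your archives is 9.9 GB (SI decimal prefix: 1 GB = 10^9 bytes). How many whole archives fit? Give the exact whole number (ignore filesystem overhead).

Capacity: 1000 GB = 1,000,000,000,000 bytes
Per item: 9.9 GB = 9,900,000,000 bytes
⌊1,000,000,000,000 / 9,900,000,000⌋ = 101

101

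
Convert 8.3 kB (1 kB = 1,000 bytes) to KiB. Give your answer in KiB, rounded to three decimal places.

8.3 kB = 8.3 × 10^3 bytes = 8,300 bytes
1 KiB = 1,024 bytes
8,300 / 1,024 = 8.105 KiB

8.105 KiB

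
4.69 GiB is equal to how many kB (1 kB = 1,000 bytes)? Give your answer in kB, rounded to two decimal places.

5,035,849.15 kB

4.69 GiB = 4.69 × 2^30 bytes = 5,035,849,154.56 bytes
1 kB = 1,000 bytes
5,035,849,154.56 / 1,000 = 5,035,849.15 kB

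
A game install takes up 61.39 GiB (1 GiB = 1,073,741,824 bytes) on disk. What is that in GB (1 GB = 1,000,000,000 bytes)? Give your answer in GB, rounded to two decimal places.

61.39 GiB = 61.39 × 2^30 bytes = 65,917,010,575.36 bytes
1 GB = 10^9 bytes = 1,000,000,000 bytes
65,917,010,575.36 / 1,000,000,000 = 65.92 GB

65.92 GB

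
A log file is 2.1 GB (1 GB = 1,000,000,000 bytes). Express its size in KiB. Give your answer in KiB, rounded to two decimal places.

2,050,781.25 KiB

2.1 GB = 2.1 × 10^9 bytes = 2,100,000,000 bytes
1 KiB = 1,024 bytes
2,100,000,000 / 1,024 = 2,050,781.25 KiB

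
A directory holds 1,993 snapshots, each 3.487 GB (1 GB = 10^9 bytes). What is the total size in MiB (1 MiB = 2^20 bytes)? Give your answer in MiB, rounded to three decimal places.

Total = 1,993 × 3.487 GB = 6949.591 GB
= 6949.591 × 1,000,000,000 bytes = 6,949,591,000,000 bytes
1 MiB = 1,048,576 bytes
6,949,591,000,000 / 1,048,576 = 6,627,646.446 MiB

6,627,646.446 MiB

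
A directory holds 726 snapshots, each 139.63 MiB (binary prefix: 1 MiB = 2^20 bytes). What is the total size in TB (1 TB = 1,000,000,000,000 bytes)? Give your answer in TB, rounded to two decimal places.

0.11 TB

Total = 726 × 139.63 MiB = 101371.38 MiB
= 101371.38 × 1,048,576 bytes = 106,295,596,154.88 bytes
1 TB = 1,000,000,000,000 bytes
106,295,596,154.88 / 1,000,000,000,000 = 0.11 TB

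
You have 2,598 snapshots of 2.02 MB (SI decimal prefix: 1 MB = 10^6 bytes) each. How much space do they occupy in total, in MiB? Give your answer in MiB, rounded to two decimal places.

Total = 2,598 × 2.02 MB = 5247.96 MB
= 5247.96 × 1,000,000 bytes = 5,247,960,000 bytes
1 MiB = 1,048,576 bytes
5,247,960,000 / 1,048,576 = 5,004.84 MiB

5,004.84 MiB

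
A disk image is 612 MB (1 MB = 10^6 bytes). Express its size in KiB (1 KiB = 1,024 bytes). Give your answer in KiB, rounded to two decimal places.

612 MB × 1,000,000 bytes/MB = 612,000,000 bytes
1 KiB = 2^10 bytes = 1,024 bytes
612,000,000 / 1,024 = 597,656.25 KiB

597,656.25 KiB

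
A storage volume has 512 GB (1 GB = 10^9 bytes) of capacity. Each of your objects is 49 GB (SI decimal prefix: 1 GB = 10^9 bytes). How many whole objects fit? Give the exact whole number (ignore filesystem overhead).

10

Capacity: 512 GB = 512,000,000,000 bytes
Per item: 49 GB = 49,000,000,000 bytes
⌊512,000,000,000 / 49,000,000,000⌋ = 10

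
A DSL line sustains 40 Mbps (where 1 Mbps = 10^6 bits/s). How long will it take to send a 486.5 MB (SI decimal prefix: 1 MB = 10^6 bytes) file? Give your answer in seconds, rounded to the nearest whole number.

97 seconds

486.5 MB = 486,500,000 bytes = 3,892,000,000 bits
40 Mbps = 40,000,000 bits/s
time = 3,892,000,000 / 40,000,000 = 97 s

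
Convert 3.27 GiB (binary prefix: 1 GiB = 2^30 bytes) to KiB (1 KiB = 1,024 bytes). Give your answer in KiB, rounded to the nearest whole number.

3,428,844 KiB

3.27 GiB × 1,073,741,824 bytes/GiB = 3,511,135,764.48 bytes
1 KiB = 2^10 bytes = 1,024 bytes
3,511,135,764.48 / 1,024 = 3,428,844 KiB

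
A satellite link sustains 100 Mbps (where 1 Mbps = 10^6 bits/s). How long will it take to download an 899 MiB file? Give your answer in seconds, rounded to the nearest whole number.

75 seconds

899 MiB = 942,669,824 bytes = 7,541,358,592 bits
100 Mbps = 100,000,000 bits/s
time = 7,541,358,592 / 100,000,000 = 75 s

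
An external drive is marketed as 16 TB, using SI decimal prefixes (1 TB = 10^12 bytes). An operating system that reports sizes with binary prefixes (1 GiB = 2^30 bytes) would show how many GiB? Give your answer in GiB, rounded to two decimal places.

14,901.16 GiB

16 TB × 1,000,000,000,000 bytes/TB = 16,000,000,000,000 bytes
1 GiB = 2^30 bytes = 1,073,741,824 bytes
16,000,000,000,000 / 1,073,741,824 = 14,901.16 GiB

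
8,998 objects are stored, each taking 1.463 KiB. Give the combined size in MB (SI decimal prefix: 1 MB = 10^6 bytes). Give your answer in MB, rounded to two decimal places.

13.48 MB

Total = 8,998 × 1.463 KiB = 13164.074 KiB
= 13164.074 × 1,024 bytes = 13,480,011.776 bytes
1 MB = 1,000,000 bytes
13,480,011.776 / 1,000,000 = 13.48 MB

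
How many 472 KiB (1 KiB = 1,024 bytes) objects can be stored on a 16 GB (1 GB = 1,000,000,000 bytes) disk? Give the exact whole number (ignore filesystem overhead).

Capacity: 16 GB = 16,000,000,000 bytes
Per item: 472 KiB = 483,328 bytes
⌊16,000,000,000 / 483,328⌋ = 33,103

33,103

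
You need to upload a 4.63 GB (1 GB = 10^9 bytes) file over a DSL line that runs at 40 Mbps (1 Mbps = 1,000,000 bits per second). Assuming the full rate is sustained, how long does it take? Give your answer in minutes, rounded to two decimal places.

15.43 minutes

4.63 GB = 4,630,000,000 bytes = 37,040,000,000 bits
40 Mbps = 40,000,000 bits/s
time = 37,040,000,000 / 40,000,000 = 926.000 s
926.000 s / 60 = 15.43 minutes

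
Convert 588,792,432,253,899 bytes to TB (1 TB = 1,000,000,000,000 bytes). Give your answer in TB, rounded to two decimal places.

588.79 TB

588,792,432,253,899 bytes given.
1 TB = 10^12 bytes = 1,000,000,000,000 bytes
588,792,432,253,899 / 1,000,000,000,000 = 588.79 TB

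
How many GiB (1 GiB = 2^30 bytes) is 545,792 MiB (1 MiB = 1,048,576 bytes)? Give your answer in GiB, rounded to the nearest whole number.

545,792 MiB = 545,792 × 2^20 bytes = 572,304,392,192 bytes
1 GiB = 1,073,741,824 bytes
572,304,392,192 / 1,073,741,824 = 533 GiB

533 GiB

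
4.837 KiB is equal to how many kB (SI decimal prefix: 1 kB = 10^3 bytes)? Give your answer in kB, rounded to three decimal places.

4.837 KiB = 4.837 × 2^10 bytes = 4,953.088 bytes
1 kB = 1,000 bytes
4,953.088 / 1,000 = 4.953 kB

4.953 kB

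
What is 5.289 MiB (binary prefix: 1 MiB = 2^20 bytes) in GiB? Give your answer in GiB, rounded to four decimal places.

0.0052 GiB

5.289 MiB = 5.289 × 2^20 bytes = 5,545,918.464 bytes
1 GiB = 1,073,741,824 bytes
5,545,918.464 / 1,073,741,824 = 0.0052 GiB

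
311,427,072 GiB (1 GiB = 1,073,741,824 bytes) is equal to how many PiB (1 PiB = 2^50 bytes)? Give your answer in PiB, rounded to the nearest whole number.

311,427,072 GiB = 311,427,072 × 2^30 bytes = 334,392,272,332,259,328 bytes
1 PiB = 2^50 bytes = 1,125,899,906,842,624 bytes
334,392,272,332,259,328 / 1,125,899,906,842,624 = 297 PiB

297 PiB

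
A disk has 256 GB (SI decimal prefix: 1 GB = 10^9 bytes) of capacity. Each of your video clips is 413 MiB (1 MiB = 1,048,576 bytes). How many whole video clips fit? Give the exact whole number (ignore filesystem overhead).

Capacity: 256 GB = 256,000,000,000 bytes
Per item: 413 MiB = 433,061,888 bytes
⌊256,000,000,000 / 433,061,888⌋ = 591

591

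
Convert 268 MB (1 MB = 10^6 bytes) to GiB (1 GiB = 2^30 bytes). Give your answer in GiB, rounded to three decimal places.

0.250 GiB

268 MB = 268 × 10^6 bytes = 268,000,000 bytes
1 GiB = 1,073,741,824 bytes
268,000,000 / 1,073,741,824 = 0.250 GiB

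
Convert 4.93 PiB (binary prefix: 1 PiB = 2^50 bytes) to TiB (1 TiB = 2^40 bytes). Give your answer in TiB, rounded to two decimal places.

5,048.32 TiB

4.93 PiB × 1,125,899,906,842,624 bytes/PiB = 5,550,686,540,734,136.32 bytes
1 TiB = 2^40 bytes = 1,099,511,627,776 bytes
5,550,686,540,734,136.32 / 1,099,511,627,776 = 5,048.32 TiB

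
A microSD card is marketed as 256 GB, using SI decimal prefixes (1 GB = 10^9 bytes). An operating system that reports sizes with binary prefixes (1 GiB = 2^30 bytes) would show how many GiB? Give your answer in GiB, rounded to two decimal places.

256 GB × 1,000,000,000 bytes/GB = 256,000,000,000 bytes
1 GiB = 1,073,741,824 bytes
256,000,000,000 / 1,073,741,824 = 238.42 GiB

238.42 GiB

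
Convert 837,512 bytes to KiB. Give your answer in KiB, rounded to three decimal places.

837,512 bytes given.
1 KiB = 1,024 bytes
837,512 / 1,024 = 817.883 KiB

817.883 KiB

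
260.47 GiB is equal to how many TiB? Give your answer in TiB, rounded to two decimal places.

0.25 TiB

260.47 GiB × 1,073,741,824 bytes/GiB = 279,677,532,897.28 bytes
1 TiB = 1,099,511,627,776 bytes
279,677,532,897.28 / 1,099,511,627,776 = 0.25 TiB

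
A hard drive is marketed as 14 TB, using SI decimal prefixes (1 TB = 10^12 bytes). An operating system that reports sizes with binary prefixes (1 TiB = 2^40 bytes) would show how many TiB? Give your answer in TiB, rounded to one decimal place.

14 TB × 1,000,000,000,000 bytes/TB = 14,000,000,000,000 bytes
1 TiB = 1,099,511,627,776 bytes
14,000,000,000,000 / 1,099,511,627,776 = 12.7 TiB

12.7 TiB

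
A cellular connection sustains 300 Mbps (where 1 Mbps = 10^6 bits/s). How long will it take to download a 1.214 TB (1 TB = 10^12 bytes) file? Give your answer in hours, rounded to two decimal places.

8.99 hours

1.214 TB = 1,214,000,000,000 bytes = 9,712,000,000,000 bits
300 Mbps = 300,000,000 bits/s
time = 9,712,000,000,000 / 300,000,000 = 32,373.3333 s
32,373.3333 s / 3600 = 8.99 hours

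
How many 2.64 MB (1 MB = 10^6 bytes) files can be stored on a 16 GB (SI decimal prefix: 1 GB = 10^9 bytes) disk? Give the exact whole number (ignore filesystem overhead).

6,060

Capacity: 16 GB = 16,000,000,000 bytes
Per item: 2.64 MB = 2,640,000 bytes
⌊16,000,000,000 / 2,640,000⌋ = 6,060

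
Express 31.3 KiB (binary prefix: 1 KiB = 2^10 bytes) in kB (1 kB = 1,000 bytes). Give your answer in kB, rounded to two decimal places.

32.05 kB

31.3 KiB × 1,024 bytes/KiB = 32,051.2 bytes
1 kB = 1,000 bytes
32,051.2 / 1,000 = 32.05 kB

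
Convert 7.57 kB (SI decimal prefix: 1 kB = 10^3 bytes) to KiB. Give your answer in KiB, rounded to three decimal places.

7.393 KiB

7.57 kB = 7.57 × 10^3 bytes = 7,570 bytes
1 KiB = 2^10 bytes = 1,024 bytes
7,570 / 1,024 = 7.393 KiB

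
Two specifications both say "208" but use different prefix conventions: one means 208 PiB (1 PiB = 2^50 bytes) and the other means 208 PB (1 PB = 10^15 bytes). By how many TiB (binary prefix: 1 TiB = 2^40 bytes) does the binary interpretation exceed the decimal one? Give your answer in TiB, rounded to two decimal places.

208 PiB = 208 × 1,125,899,906,842,624 = 234,187,180,623,265,792 bytes
208 PB = 208 × 1,000,000,000,000,000 = 208,000,000,000,000,000 bytes
difference = 26,187,180,623,265,792 bytes
26,187,180,623,265,792 / 1,099,511,627,776 = 23,817.10 TiB

23,817.10 TiB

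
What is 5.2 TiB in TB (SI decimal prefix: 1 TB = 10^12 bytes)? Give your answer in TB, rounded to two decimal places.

5.72 TB

5.2 TiB = 5.2 × 2^40 bytes = 5,717,460,464,435.2 bytes
1 TB = 1,000,000,000,000 bytes
5,717,460,464,435.2 / 1,000,000,000,000 = 5.72 TB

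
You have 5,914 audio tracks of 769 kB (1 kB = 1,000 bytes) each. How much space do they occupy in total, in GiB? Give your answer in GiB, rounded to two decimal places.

4.24 GiB

Total = 5,914 × 769 kB = 4,547,866 kB
= 4,547,866 × 1,000 bytes = 4,547,866,000 bytes
1 GiB = 1,073,741,824 bytes
4,547,866,000 / 1,073,741,824 = 4.24 GiB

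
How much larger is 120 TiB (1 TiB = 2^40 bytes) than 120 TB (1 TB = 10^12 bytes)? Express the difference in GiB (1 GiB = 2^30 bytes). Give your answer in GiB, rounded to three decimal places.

11,121.291 GiB

120 TiB = 120 × 1,099,511,627,776 = 131,941,395,333,120 bytes
120 TB = 120 × 1,000,000,000,000 = 120,000,000,000,000 bytes
difference = 11,941,395,333,120 bytes
11,941,395,333,120 / 1,073,741,824 = 11,121.291 GiB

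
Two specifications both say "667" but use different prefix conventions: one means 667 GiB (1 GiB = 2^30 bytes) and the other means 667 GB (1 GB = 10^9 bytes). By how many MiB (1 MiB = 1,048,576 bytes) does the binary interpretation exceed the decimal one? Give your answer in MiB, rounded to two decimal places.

46,907.23 MiB

667 GiB = 667 × 1,073,741,824 = 716,185,796,608 bytes
667 GB = 667 × 1,000,000,000 = 667,000,000,000 bytes
difference = 49,185,796,608 bytes
49,185,796,608 / 1,048,576 = 46,907.23 MiB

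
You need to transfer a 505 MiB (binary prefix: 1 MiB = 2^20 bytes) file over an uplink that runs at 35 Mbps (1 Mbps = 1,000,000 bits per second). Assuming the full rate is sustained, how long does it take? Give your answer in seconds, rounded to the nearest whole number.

121 seconds

505 MiB = 529,530,880 bytes = 4,236,247,040 bits
35 Mbps = 35,000,000 bits/s
time = 4,236,247,040 / 35,000,000 = 121 s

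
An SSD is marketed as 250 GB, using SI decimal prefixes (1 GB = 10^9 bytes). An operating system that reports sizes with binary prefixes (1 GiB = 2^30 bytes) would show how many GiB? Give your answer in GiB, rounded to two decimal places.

250 GB = 250 × 10^9 bytes = 250,000,000,000 bytes
1 GiB = 1,073,741,824 bytes
250,000,000,000 / 1,073,741,824 = 232.83 GiB

232.83 GiB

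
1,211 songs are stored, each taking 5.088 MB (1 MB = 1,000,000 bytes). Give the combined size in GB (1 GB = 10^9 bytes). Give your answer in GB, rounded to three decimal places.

Total = 1,211 × 5.088 MB = 6161.568 MB
= 6161.568 × 1,000,000 bytes = 6,161,568,000 bytes
1 GB = 1,000,000,000 bytes
6,161,568,000 / 1,000,000,000 = 6.162 GB

6.162 GB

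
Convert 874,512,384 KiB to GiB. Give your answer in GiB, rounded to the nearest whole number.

874,512,384 KiB = 874,512,384 × 2^10 bytes = 895,500,681,216 bytes
1 GiB = 1,073,741,824 bytes
895,500,681,216 / 1,073,741,824 = 834 GiB

834 GiB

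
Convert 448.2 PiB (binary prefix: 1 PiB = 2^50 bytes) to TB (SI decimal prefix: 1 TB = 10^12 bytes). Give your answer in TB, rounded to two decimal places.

504,628.34 TB

448.2 PiB × 1,125,899,906,842,624 bytes/PiB = 504,628,338,246,864,076.8 bytes
1 TB = 1,000,000,000,000 bytes
504,628,338,246,864,076.8 / 1,000,000,000,000 = 504,628.34 TB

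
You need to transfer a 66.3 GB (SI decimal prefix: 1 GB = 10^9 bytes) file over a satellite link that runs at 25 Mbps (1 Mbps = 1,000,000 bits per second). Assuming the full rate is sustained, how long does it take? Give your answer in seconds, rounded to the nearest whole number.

21,216 seconds

66.3 GB = 66,300,000,000 bytes = 530,400,000,000 bits
25 Mbps = 25,000,000 bits/s
time = 530,400,000,000 / 25,000,000 = 21,216 s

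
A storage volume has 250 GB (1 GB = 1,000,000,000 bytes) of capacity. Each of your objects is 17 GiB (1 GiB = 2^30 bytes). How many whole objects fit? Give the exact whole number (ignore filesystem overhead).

13

Capacity: 250 GB = 250,000,000,000 bytes
Per item: 17 GiB = 18,253,611,008 bytes
⌊250,000,000,000 / 18,253,611,008⌋ = 13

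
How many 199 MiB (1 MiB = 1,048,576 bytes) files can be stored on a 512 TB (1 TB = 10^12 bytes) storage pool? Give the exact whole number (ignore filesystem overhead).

2,453,674

Capacity: 512 TB = 512,000,000,000,000 bytes
Per item: 199 MiB = 208,666,624 bytes
⌊512,000,000,000,000 / 208,666,624⌋ = 2,453,674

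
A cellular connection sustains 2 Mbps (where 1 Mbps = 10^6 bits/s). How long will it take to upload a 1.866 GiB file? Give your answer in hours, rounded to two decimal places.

1.866 GiB = 2,003,602,243.584 bytes = 16,028,817,948.672 bits
2 Mbps = 2,000,000 bits/s
time = 16,028,817,948.672 / 2,000,000 = 8,014.4090 s
8,014.4090 s / 3600 = 2.23 hours

2.23 hours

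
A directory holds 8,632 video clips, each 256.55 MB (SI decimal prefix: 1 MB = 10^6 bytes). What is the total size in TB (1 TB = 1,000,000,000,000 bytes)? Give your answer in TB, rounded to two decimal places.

2.21 TB

Total = 8,632 × 256.55 MB = 2214539.6 MB
= 2214539.6 × 1,000,000 bytes = 2,214,539,600,000 bytes
1 TB = 1,000,000,000,000 bytes
2,214,539,600,000 / 1,000,000,000,000 = 2.21 TB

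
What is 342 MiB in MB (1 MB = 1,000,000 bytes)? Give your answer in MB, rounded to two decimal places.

342 MiB = 342 × 2^20 bytes = 358,612,992 bytes
1 MB = 1,000,000 bytes
358,612,992 / 1,000,000 = 358.61 MB

358.61 MB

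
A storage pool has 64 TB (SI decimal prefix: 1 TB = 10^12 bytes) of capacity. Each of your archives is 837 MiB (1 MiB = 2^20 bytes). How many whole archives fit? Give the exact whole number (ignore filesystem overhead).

Capacity: 64 TB = 64,000,000,000,000 bytes
Per item: 837 MiB = 877,658,112 bytes
⌊64,000,000,000,000 / 877,658,112⌋ = 72,921

72,921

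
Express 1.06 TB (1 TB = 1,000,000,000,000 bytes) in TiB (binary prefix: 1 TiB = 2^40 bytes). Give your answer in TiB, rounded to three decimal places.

0.964 TiB

1.06 TB = 1.06 × 10^12 bytes = 1,060,000,000,000 bytes
1 TiB = 1,099,511,627,776 bytes
1,060,000,000,000 / 1,099,511,627,776 = 0.964 TiB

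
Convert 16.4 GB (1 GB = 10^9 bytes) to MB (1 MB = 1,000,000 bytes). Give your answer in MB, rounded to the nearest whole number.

16.4 GB = 16.4 × 10^9 bytes = 16,400,000,000 bytes
1 MB = 10^6 bytes = 1,000,000 bytes
16,400,000,000 / 1,000,000 = 16,400 MB

16,400 MB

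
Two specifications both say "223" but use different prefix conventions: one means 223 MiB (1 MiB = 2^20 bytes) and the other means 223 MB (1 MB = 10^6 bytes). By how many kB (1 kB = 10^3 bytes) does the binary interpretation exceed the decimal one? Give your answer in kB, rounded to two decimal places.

223 MiB = 223 × 1,048,576 = 233,832,448 bytes
223 MB = 223 × 1,000,000 = 223,000,000 bytes
difference = 10,832,448 bytes
10,832,448 / 1,000 = 10,832.45 kB

10,832.45 kB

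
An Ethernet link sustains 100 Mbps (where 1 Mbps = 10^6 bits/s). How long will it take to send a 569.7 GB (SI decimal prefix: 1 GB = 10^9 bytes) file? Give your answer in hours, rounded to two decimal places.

569.7 GB = 569,700,000,000 bytes = 4,557,600,000,000 bits
100 Mbps = 100,000,000 bits/s
time = 4,557,600,000,000 / 100,000,000 = 45,576.0000 s
45,576.0000 s / 3600 = 12.66 hours

12.66 hours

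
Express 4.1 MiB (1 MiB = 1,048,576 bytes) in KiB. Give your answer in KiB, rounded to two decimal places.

4,198.40 KiB

4.1 MiB = 4.1 × 2^20 bytes = 4,299,161.6 bytes
1 KiB = 1,024 bytes
4,299,161.6 / 1,024 = 4,198.40 KiB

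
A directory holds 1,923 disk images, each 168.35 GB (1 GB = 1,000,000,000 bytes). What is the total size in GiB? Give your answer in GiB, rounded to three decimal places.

Total = 1,923 × 168.35 GB = 323737.05 GB
= 323737.05 × 1,000,000,000 bytes = 323,737,050,000,000 bytes
1 GiB = 1,073,741,824 bytes
323,737,050,000,000 / 1,073,741,824 = 301,503.623 GiB

301,503.623 GiB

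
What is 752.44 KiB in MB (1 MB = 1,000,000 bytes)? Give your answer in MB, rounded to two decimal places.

0.77 MB

752.44 KiB = 752.44 × 2^10 bytes = 770,498.56 bytes
1 MB = 10^6 bytes = 1,000,000 bytes
770,498.56 / 1,000,000 = 0.77 MB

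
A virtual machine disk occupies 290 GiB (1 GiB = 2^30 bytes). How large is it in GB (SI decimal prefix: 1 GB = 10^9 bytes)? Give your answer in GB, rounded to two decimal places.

290 GiB × 1,073,741,824 bytes/GiB = 311,385,128,960 bytes
1 GB = 10^9 bytes = 1,000,000,000 bytes
311,385,128,960 / 1,000,000,000 = 311.39 GB

311.39 GB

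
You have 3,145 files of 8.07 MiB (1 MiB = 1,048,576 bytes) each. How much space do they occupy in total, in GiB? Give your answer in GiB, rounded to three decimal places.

Total = 3,145 × 8.07 MiB = 25380.15 MiB
= 25380.15 × 1,048,576 bytes = 26,613,016,166.4 bytes
1 GiB = 1,073,741,824 bytes
26,613,016,166.4 / 1,073,741,824 = 24.785 GiB

24.785 GiB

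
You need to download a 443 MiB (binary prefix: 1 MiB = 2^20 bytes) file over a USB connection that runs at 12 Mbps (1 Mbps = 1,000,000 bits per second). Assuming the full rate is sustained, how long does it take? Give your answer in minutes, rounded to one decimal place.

5.2 minutes

443 MiB = 464,519,168 bytes = 3,716,153,344 bits
12 Mbps = 12,000,000 bits/s
time = 3,716,153,344 / 12,000,000 = 309.68 s
309.68 s / 60 = 5.2 minutes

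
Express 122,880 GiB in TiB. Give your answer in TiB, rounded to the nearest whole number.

120 TiB

122,880 GiB = 122,880 × 2^30 bytes = 131,941,395,333,120 bytes
1 TiB = 1,099,511,627,776 bytes
131,941,395,333,120 / 1,099,511,627,776 = 120 TiB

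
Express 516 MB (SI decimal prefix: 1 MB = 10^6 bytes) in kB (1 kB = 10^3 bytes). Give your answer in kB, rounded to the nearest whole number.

516 MB = 516 × 10^6 bytes = 516,000,000 bytes
1 kB = 10^3 bytes = 1,000 bytes
516,000,000 / 1,000 = 516,000 kB

516,000 kB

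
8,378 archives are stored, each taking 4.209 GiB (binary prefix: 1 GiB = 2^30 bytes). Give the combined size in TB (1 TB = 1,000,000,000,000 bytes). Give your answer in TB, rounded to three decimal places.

Total = 8,378 × 4.209 GiB = 35263.002 GiB
= 35263.002 × 1,073,741,824 bytes = 37,863,360,087,195.648 bytes
1 TB = 1,000,000,000,000 bytes
37,863,360,087,195.648 / 1,000,000,000,000 = 37.863 TB

37.863 TB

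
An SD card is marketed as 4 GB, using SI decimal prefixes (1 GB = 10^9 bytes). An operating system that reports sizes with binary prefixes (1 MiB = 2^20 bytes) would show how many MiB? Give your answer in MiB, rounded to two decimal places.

3,814.70 MiB

4 GB = 4 × 10^9 bytes = 4,000,000,000 bytes
1 MiB = 1,048,576 bytes
4,000,000,000 / 1,048,576 = 3,814.70 MiB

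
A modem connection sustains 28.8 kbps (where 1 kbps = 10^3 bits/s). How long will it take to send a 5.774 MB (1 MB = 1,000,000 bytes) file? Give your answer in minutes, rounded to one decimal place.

5.774 MB = 5,774,000 bytes = 46,192,000 bits
28.8 kbps = 28,800 bits/s
time = 46,192,000 / 28,800 = 1,603.89 s
1,603.89 s / 60 = 26.7 minutes

26.7 minutes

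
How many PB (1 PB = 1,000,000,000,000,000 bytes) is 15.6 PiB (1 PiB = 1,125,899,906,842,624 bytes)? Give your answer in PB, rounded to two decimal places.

15.6 PiB × 1,125,899,906,842,624 bytes/PiB = 17,564,038,546,744,934.4 bytes
1 PB = 1,000,000,000,000,000 bytes
17,564,038,546,744,934.4 / 1,000,000,000,000,000 = 17.56 PB

17.56 PB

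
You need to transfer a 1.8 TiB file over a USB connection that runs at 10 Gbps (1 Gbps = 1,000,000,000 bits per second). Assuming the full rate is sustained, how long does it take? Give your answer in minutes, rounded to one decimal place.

1.8 TiB = 1,979,120,929,996.8 bytes = 15,832,967,439,974.4 bits
10 Gbps = 10,000,000,000 bits/s
time = 15,832,967,439,974.4 / 10,000,000,000 = 1,583.30 s
1,583.30 s / 60 = 26.4 minutes

26.4 minutes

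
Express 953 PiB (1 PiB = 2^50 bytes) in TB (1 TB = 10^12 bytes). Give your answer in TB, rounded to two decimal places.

1,072,982.61 TB

953 PiB = 953 × 2^50 bytes = 1,072,982,611,221,020,672 bytes
1 TB = 1,000,000,000,000 bytes
1,072,982,611,221,020,672 / 1,000,000,000,000 = 1,072,982.61 TB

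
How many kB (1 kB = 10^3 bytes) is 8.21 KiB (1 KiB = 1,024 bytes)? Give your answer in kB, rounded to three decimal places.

8.407 kB

8.21 KiB = 8.21 × 2^10 bytes = 8,407.04 bytes
1 kB = 10^3 bytes = 1,000 bytes
8,407.04 / 1,000 = 8.407 kB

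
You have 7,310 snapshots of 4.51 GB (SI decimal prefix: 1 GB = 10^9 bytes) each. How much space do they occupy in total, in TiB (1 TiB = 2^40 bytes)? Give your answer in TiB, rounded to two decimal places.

29.98 TiB

Total = 7,310 × 4.51 GB = 32968.1 GB
= 32968.1 × 1,000,000,000 bytes = 32,968,100,000,000 bytes
1 TiB = 1,099,511,627,776 bytes
32,968,100,000,000 / 1,099,511,627,776 = 29.98 TiB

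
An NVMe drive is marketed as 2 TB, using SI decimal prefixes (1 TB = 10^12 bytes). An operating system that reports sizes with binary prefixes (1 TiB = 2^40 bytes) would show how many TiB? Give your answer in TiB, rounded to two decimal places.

1.82 TiB

2 TB = 2 × 10^12 bytes = 2,000,000,000,000 bytes
1 TiB = 2^40 bytes = 1,099,511,627,776 bytes
2,000,000,000,000 / 1,099,511,627,776 = 1.82 TiB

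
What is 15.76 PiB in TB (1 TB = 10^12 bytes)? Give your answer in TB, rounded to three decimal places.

15.76 PiB = 15.76 × 2^50 bytes = 17,744,182,531,839,754.24 bytes
1 TB = 10^12 bytes = 1,000,000,000,000 bytes
17,744,182,531,839,754.24 / 1,000,000,000,000 = 17,744.183 TB

17,744.183 TB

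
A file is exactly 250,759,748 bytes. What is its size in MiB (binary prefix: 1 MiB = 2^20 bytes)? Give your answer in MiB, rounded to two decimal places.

239.14 MiB

250,759,748 bytes given.
1 MiB = 1,048,576 bytes
250,759,748 / 1,048,576 = 239.14 MiB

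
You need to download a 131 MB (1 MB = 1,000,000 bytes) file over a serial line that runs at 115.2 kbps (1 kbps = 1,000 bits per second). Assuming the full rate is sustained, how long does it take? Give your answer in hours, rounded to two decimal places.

131 MB = 131,000,000 bytes = 1,048,000,000 bits
115.2 kbps = 115,200 bits/s
time = 1,048,000,000 / 115,200 = 9,097.2222 s
9,097.2222 s / 3600 = 2.53 hours

2.53 hours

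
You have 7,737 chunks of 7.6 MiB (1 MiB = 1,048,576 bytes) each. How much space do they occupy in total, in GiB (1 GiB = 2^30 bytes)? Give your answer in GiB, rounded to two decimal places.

57.42 GiB

Total = 7,737 × 7.6 MiB = 58801.2 MiB
= 58801.2 × 1,048,576 bytes = 61,657,527,091.2 bytes
1 GiB = 1,073,741,824 bytes
61,657,527,091.2 / 1,073,741,824 = 57.42 GiB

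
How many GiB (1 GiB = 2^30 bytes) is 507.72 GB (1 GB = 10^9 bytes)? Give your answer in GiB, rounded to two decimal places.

472.85 GiB

507.72 GB × 1,000,000,000 bytes/GB = 507,720,000,000 bytes
1 GiB = 1,073,741,824 bytes
507,720,000,000 / 1,073,741,824 = 472.85 GiB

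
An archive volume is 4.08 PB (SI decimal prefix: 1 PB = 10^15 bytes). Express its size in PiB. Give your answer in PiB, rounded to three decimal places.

3.624 PiB

4.08 PB × 1,000,000,000,000,000 bytes/PB = 4,080,000,000,000,000 bytes
1 PiB = 2^50 bytes = 1,125,899,906,842,624 bytes
4,080,000,000,000,000 / 1,125,899,906,842,624 = 3.624 PiB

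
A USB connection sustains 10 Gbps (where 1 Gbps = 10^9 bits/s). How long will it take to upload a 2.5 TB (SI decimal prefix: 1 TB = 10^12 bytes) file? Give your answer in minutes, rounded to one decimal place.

33.3 minutes

2.5 TB = 2,500,000,000,000 bytes = 20,000,000,000,000 bits
10 Gbps = 10,000,000,000 bits/s
time = 20,000,000,000,000 / 10,000,000,000 = 2,000.00 s
2,000.00 s / 60 = 33.3 minutes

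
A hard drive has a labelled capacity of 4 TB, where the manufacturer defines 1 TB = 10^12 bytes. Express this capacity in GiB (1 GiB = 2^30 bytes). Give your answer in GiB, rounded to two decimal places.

4 TB × 1,000,000,000,000 bytes/TB = 4,000,000,000,000 bytes
1 GiB = 2^30 bytes = 1,073,741,824 bytes
4,000,000,000,000 / 1,073,741,824 = 3,725.29 GiB

3,725.29 GiB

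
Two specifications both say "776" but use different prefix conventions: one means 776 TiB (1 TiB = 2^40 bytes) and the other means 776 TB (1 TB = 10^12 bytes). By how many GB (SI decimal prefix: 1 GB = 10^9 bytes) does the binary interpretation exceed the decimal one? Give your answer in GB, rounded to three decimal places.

776 TiB = 776 × 1,099,511,627,776 = 853,221,023,154,176 bytes
776 TB = 776 × 1,000,000,000,000 = 776,000,000,000,000 bytes
difference = 77,221,023,154,176 bytes
77,221,023,154,176 / 1,000,000,000 = 77,221.023 GB

77,221.023 GB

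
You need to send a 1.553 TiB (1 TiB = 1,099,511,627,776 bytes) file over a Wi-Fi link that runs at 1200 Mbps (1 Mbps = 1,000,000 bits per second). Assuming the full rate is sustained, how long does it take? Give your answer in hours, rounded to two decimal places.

1.553 TiB = 1,707,541,557,936.128 bytes = 13,660,332,463,489.024 bits
1200 Mbps = 1,200,000,000 bits/s
time = 13,660,332,463,489.024 / 1,200,000,000 = 11,383.6104 s
11,383.6104 s / 3600 = 3.16 hours

3.16 hours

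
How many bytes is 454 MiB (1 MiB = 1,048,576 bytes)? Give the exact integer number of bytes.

454 × 1,048,576 = 476,053,504 bytes  (1 MiB = 2^20 bytes)

476,053,504 bytes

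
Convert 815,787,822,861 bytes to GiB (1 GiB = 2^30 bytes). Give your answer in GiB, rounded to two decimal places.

759.76 GiB

815,787,822,861 bytes given.
1 GiB = 2^30 bytes = 1,073,741,824 bytes
815,787,822,861 / 1,073,741,824 = 759.76 GiB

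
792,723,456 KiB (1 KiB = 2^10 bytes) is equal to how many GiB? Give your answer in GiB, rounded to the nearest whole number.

792,723,456 KiB = 792,723,456 × 2^10 bytes = 811,748,818,944 bytes
1 GiB = 2^30 bytes = 1,073,741,824 bytes
811,748,818,944 / 1,073,741,824 = 756 GiB

756 GiB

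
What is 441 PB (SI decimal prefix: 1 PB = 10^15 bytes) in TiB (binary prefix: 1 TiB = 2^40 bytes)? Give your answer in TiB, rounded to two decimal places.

441 PB = 441 × 10^15 bytes = 441,000,000,000,000,000 bytes
1 TiB = 2^40 bytes = 1,099,511,627,776 bytes
441,000,000,000,000,000 / 1,099,511,627,776 = 401,087.16 TiB

401,087.16 TiB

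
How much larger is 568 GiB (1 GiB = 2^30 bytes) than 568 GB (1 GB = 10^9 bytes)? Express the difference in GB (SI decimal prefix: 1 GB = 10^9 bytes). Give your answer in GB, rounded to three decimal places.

568 GiB = 568 × 1,073,741,824 = 609,885,356,032 bytes
568 GB = 568 × 1,000,000,000 = 568,000,000,000 bytes
difference = 41,885,356,032 bytes
41,885,356,032 / 1,000,000,000 = 41.885 GB

41.885 GB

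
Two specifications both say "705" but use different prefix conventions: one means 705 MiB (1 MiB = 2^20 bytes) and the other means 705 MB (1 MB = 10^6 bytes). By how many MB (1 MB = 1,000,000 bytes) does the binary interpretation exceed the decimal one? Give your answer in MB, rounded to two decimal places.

34.25 MB

705 MiB = 705 × 1,048,576 = 739,246,080 bytes
705 MB = 705 × 1,000,000 = 705,000,000 bytes
difference = 34,246,080 bytes
34,246,080 / 1,000,000 = 34.25 MB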